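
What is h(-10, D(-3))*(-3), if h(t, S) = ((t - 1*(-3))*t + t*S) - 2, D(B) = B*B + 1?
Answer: 96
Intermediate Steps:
D(B) = 1 + B**2 (D(B) = B**2 + 1 = 1 + B**2)
h(t, S) = -2 + S*t + t*(3 + t) (h(t, S) = ((t + 3)*t + S*t) - 2 = ((3 + t)*t + S*t) - 2 = (t*(3 + t) + S*t) - 2 = (S*t + t*(3 + t)) - 2 = -2 + S*t + t*(3 + t))
h(-10, D(-3))*(-3) = (-2 + (-10)**2 + 3*(-10) + (1 + (-3)**2)*(-10))*(-3) = (-2 + 100 - 30 + (1 + 9)*(-10))*(-3) = (-2 + 100 - 30 + 10*(-10))*(-3) = (-2 + 100 - 30 - 100)*(-3) = -32*(-3) = 96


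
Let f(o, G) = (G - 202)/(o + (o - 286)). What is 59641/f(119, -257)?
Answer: 954256/153 ≈ 6237.0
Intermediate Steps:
f(o, G) = (-202 + G)/(-286 + 2*o) (f(o, G) = (-202 + G)/(o + (-286 + o)) = (-202 + G)/(-286 + 2*o))
59641/f(119, -257) = 59641/(((-202 - 257)/(2*(-143 + 119)))) = 59641/(((1/2)*(-459)/(-24))) = 59641/(((1/2)*(-1/24)*(-459))) = 59641/(153/16) = 59641*(16/153) = 954256/153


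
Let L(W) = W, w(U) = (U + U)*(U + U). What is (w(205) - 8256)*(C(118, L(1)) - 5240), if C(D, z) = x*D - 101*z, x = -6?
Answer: -966896356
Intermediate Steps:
w(U) = 4*U**2 (w(U) = (2*U)*(2*U) = 4*U**2)
C(D, z) = -101*z - 6*D (C(D, z) = -6*D - 101*z = -101*z - 6*D)
(w(205) - 8256)*(C(118, L(1)) - 5240) = (4*205**2 - 8256)*((-101*1 - 6*118) - 5240) = (4*42025 - 8256)*((-101 - 708) - 5240) = (168100 - 8256)*(-809 - 5240) = 159844*(-6049) = -966896356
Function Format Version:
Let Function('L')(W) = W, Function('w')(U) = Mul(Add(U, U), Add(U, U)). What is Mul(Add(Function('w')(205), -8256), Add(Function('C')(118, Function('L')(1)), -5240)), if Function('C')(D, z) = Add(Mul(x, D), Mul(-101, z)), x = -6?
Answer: -966896356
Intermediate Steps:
Function('w')(U) = Mul(4, Pow(U, 2)) (Function('w')(U) = Mul(Mul(2, U), Mul(2, U)) = Mul(4, Pow(U, 2)))
Function('C')(D, z) = Add(Mul(-101, z), Mul(-6, D)) (Function('C')(D, z) = Add(Mul(-6, D), Mul(-101, z)) = Add(Mul(-101, z), Mul(-6, D)))
Mul(Add(Function('w')(205), -8256), Add(Function('C')(118, Function('L')(1)), -5240)) = Mul(Add(Mul(4, Pow(205, 2)), -8256), Add(Add(Mul(-101, 1), Mul(-6, 118)), -5240)) = Mul(Add(Mul(4, 42025), -8256), Add(Add(-101, -708), -5240)) = Mul(Add(168100, -8256), Add(-809, -5240)) = Mul(159844, -6049) = -966896356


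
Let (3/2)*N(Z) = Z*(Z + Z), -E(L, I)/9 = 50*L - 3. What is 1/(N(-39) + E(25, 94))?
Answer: -1/9195 ≈ -0.00010875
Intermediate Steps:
E(L, I) = 27 - 450*L (E(L, I) = -9*(50*L - 3) = -9*(-3 + 50*L) = 27 - 450*L)
N(Z) = 4*Z²/3 (N(Z) = 2*(Z*(Z + Z))/3 = 2*(Z*(2*Z))/3 = 2*(2*Z²)/3 = 4*Z²/3)
1/(N(-39) + E(25, 94)) = 1/((4/3)*(-39)² + (27 - 450*25)) = 1/((4/3)*1521 + (27 - 11250)) = 1/(2028 - 11223) = 1/(-9195) = -1/9195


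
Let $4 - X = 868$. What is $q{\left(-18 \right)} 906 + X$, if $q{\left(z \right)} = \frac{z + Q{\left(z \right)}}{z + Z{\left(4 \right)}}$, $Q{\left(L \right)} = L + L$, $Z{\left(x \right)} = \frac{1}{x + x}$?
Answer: $\frac{267840}{143} \approx 1873.0$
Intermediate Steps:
$Z{\left(x \right)} = \frac{1}{2 x}$
$X = -864$ ($X = 4 - 868 = -864$)
$Q{\left(L \right)} = 2 L$
$q{\left(z \right)} = \frac{3 z}{\frac{1}{8} + z}$ ($q{\left(z \right)} = \frac{z + 2 z}{z + \frac{1}{2 \cdot 4}} = \frac{3 z}{z + \frac{1}{2} \cdot \frac{1}{4}} = \frac{3 z}{z + \frac{1}{8}} = \frac{3 z}{\frac{1}{8} + z}$)
$q{\left(-18 \right)} 906 + X = 24 \left(-18\right) \frac{1}{1 + 8 \left(-18\right)} 906 - 864 = 24 \left(-18\right) \frac{1}{1 - 144} \cdot 906 - 864 = 24 \left(-18\right) \frac{1}{-143} \cdot 906 - 864 = 24 \left(-18\right) \left(- \frac{1}{143}\right) 906 - 864 = \frac{432}{143} \cdot 906 - 864 = \frac{391392}{143} - 864 = \frac{267840}{143}$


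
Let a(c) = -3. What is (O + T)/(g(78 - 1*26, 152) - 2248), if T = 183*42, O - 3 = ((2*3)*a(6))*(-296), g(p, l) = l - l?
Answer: -13017/2248 ≈ -5.7905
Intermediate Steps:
g(p, l) = 0
O = 5331 (O = 3 + ((2*3)*(-3))*(-296) = 3 + (6*(-3))*(-296) = 3 - 18*(-296) = 3 + 5328 = 5331)
T = 7686
(O + T)/(g(78 - 1*26, 152) - 2248) = (5331 + 7686)/(0 - 2248) = 13017/(-2248) = 13017*(-1/2248) = -13017/2248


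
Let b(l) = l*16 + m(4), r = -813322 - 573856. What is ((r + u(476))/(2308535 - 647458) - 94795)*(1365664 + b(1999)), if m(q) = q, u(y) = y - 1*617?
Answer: -220078730597358168/1661077 ≈ -1.3249e+11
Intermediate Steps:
u(y) = -617 + y (u(y) = y - 617 = -617 + y)
r = -1387178
b(l) = 4 + 16*l (b(l) = l*16 + 4 = 16*l + 4 = 4 + 16*l)
((r + u(476))/(2308535 - 647458) - 94795)*(1365664 + b(1999)) = ((-1387178 + (-617 + 476))/(2308535 - 647458) - 94795)*(1365664 + (4 + 16*1999)) = ((-1387178 - 141)/1661077 - 94795)*(1365664 + (4 + 31984)) = (-1387319*1/1661077 - 94795)*(1365664 + 31988) = (-1387319/1661077 - 94795)*1397652 = -157463181534/1661077*1397652 = -220078730597358168/1661077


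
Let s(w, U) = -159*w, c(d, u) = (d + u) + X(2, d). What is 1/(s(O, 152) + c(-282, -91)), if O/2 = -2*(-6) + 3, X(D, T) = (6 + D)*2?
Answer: -1/5127 ≈ -0.00019505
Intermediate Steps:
X(D, T) = 12 + 2*D
c(d, u) = 16 + d + u (c(d, u) = (d + u) + (12 + 2*2) = (d + u) + (12 + 4) = (d + u) + 16 = 16 + d + u)
O = 30 (O = 2*(-2*(-6) + 3) = 2*(12 + 3) = 2*15 = 30)
1/(s(O, 152) + c(-282, -91)) = 1/(-159*30 + (16 - 282 - 91)) = 1/(-4770 - 357) = 1/(-5127) = -1/5127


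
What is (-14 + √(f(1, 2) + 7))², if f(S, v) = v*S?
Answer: 121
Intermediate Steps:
f(S, v) = S*v
(-14 + √(f(1, 2) + 7))² = (-14 + √(1*2 + 7))² = (-14 + √(2 + 7))² = (-14 + √9)² = (-14 + 3)² = (-11)² = 121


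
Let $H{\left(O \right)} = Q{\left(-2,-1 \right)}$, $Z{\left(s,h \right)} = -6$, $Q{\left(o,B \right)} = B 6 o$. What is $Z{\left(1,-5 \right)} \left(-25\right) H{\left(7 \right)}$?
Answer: $1800$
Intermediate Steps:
$Q{\left(o,B \right)} = 6 B o$
$H{\left(O \right)} = 12$ ($H{\left(O \right)} = 6 \left(-1\right) \left(-2\right) = 12$)
$Z{\left(1,-5 \right)} \left(-25\right) H{\left(7 \right)} = \left(-6\right) \left(-25\right) 12 = 150 \cdot 12 = 1800$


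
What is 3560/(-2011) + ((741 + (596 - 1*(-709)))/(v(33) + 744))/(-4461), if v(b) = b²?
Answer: -9704760262/5481324381 ≈ -1.7705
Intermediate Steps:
3560/(-2011) + ((741 + (596 - 1*(-709)))/(v(33) + 744))/(-4461) = 3560/(-2011) + ((741 + (596 - 1*(-709)))/(33² + 744))/(-4461) = 3560*(-1/2011) + ((741 + (596 + 709))/(1089 + 744))*(-1/4461) = -3560/2011 + ((741 + 1305)/1833)*(-1/4461) = -3560/2011 + (2046*(1/1833))*(-1/4461) = -3560/2011 + (682/611)*(-1/4461) = -3560/2011 - 682/2725671 = -9704760262/5481324381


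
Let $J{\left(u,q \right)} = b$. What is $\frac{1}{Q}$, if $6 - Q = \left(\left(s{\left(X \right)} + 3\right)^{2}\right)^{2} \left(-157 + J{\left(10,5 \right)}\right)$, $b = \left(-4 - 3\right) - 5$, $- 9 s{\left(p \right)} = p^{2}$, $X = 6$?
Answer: $\frac{1}{175} \approx 0.0057143$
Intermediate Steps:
$s{\left(p \right)} = - \frac{p^{2}}{9}$
$b = -12$ ($b = -7 - 5 = -12$)
$J{\left(u,q \right)} = -12$
$Q = 175$ ($Q = 6 - \left(\left(- \frac{6^{2}}{9} + 3\right)^{2}\right)^{2} \left(-157 - 12\right) = 6 - \left(\left(\left(- \frac{1}{9}\right) 36 + 3\right)^{2}\right)^{2} \left(-169\right) = 6 - \left(\left(-4 + 3\right)^{2}\right)^{2} \left(-169\right) = 6 - \left(\left(-1\right)^{2}\right)^{2} \left(-169\right) = 6 - 1^{2} \left(-169\right) = 6 - 1 \left(-169\right) = 6 - -169 = 6 + 169 = 175$)
$\frac{1}{Q} = \frac{1}{175}$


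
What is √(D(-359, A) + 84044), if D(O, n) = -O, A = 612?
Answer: √84403 ≈ 290.52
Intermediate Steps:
√(D(-359, A) + 84044) = √(-1*(-359) + 84044) = √(359 + 84044) = √84403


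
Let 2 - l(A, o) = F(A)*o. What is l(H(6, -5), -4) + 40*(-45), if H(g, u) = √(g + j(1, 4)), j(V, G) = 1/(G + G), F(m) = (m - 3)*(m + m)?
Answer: -1749 - 42*√2 ≈ -1808.4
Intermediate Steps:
F(m) = 2*m*(-3 + m) (F(m) = (-3 + m)*(2*m) = 2*m*(-3 + m))
j(V, G) = 1/(2*G)
H(g, u) = √(⅛ + g) (H(g, u) = √(g + (½)/4) = √(g + (½)*(¼)) = √(g + ⅛) = √(⅛ + g))
l(A, o) = 2 - 2*A*o*(-3 + A) (l(A, o) = 2 - 2*A*(-3 + A)*o = 2 - 2*A*o*(-3 + A))
l(H(6, -5), -4) + 40*(-45) = (2 - 2*√(2 + 16*6)/4*(-4)*(-3 + √(2 + 16*6)/4)) + 40*(-45) = (2 - 2*√(2 + 96)/4*(-4)*(-3 + √(2 + 96)/4)) - 1800 = (2 - 2*√98/4*(-4)*(-3 + √98/4)) - 1800 = (2 - 2*(7*√2)/4*(-4)*(-3 + (7*√2)/4)) - 1800 = (2 - 2*7*√2/4*(-4)*(-3 + 7*√2/4)) - 1800 = (2 + 14*√2*(-3 + 7*√2/4)) - 1800 = -1798 + 14*√2*(-3 + 7*√2/4)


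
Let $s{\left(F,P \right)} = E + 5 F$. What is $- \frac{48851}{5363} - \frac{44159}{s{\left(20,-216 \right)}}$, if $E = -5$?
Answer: $- \frac{241465562}{509485} \approx -473.94$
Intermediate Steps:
$s{\left(F,P \right)} = -5 + 5 F$
$- \frac{48851}{5363} - \frac{44159}{s{\left(20,-216 \right)}} = - \frac{48851}{5363} - \frac{44159}{-5 + 5 \cdot 20} = \left(-48851\right) \frac{1}{5363} - \frac{44159}{-5 + 100} = - \frac{48851}{5363} - \frac{44159}{95} = - \frac{241465562}{509485}$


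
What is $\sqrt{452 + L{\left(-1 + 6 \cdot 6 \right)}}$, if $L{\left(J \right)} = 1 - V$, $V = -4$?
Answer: $\sqrt{457} \approx 21.378$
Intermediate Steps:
$L{\left(J \right)} = 5$ ($L{\left(J \right)} = 1 - -4 = 1 + 4 = 5$)
$\sqrt{452 + L{\left(-1 + 6 \cdot 6 \right)}} = \sqrt{452 + 5} = \sqrt{457}$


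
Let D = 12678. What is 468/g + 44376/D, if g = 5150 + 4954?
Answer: 6309839/1779146 ≈ 3.5466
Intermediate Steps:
g = 10104
468/g + 44376/D = 468/10104 + 44376/12678 = 468*(1/10104) + 44376*(1/12678) = 39/842 + 7396/2113 = 6309839/1779146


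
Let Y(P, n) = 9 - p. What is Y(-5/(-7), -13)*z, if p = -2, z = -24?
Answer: -264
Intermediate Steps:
Y(P, n) = 11 (Y(P, n) = 9 - 1*(-2) = 9 + 2 = 11)
Y(-5/(-7), -13)*z = 11*(-24) = -264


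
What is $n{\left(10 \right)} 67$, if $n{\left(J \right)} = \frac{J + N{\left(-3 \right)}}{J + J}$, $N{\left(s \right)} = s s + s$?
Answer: $\frac{268}{5} \approx 53.6$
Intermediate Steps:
$N{\left(s \right)} = s + s^{2}$ ($N{\left(s \right)} = s^{2} + s = s + s^{2}$)
$n{\left(J \right)} = \frac{6 + J}{2 J}$ ($n{\left(J \right)} = \frac{J - 3 \left(1 - 3\right)}{J + J} = \frac{J - -6}{2 J} = \left(J + 6\right) \frac{1}{2 J} = \left(6 + J\right) \frac{1}{2 J} = \frac{6 + J}{2 J}$)
$n{\left(10 \right)} 67 = \frac{6 + 10}{2 \cdot 10} \cdot 67 = \frac{1}{2} \cdot \frac{1}{10} \cdot 16 \cdot 67 = \frac{4}{5} \cdot 67 = \frac{268}{5}$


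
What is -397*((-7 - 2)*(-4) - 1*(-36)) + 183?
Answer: -28401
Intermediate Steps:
-397*((-7 - 2)*(-4) - 1*(-36)) + 183 = -397*(-9*(-4) + 36) + 183 = -397*(36 + 36) + 183 = -397*72 + 183 = -28584 + 183 = -28401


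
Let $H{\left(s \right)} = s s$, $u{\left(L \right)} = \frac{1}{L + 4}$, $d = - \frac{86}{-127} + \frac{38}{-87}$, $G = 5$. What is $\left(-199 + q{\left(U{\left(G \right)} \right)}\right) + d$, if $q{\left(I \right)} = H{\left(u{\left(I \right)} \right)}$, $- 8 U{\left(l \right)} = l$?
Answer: $- \frac{533415373}{2684907} \approx -198.67$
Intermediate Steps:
$U{\left(l \right)} = - \frac{l}{8}$
$d = \frac{2656}{11049}$ ($d = \left(-86\right) \left(- \frac{1}{127}\right) + 38 \left(- \frac{1}{87}\right) = \frac{86}{127} - \frac{38}{87} = \frac{2656}{11049} \approx 0.24038$)
$u{\left(L \right)} = \frac{1}{4 + L}$
$H{\left(s \right)} = s^{2}$
$q{\left(I \right)} = \frac{1}{\left(4 + I\right)^{2}}$ ($q{\left(I \right)} = \left(\frac{1}{4 + I}\right)^{2} = \frac{1}{\left(4 + I\right)^{2}}$)
$\left(-199 + q{\left(U{\left(G \right)} \right)}\right) + d = \left(-199 + \frac{1}{\left(4 - \frac{5}{8}\right)^{2}}\right) + \frac{2656}{11049} = \left(-199 + \frac{1}{\frac{729}{64}}\right) + \frac{2656}{11049} = \left(-199 + \frac{64}{729}\right) + \frac{2656}{11049} = - \frac{145007}{729} + \frac{2656}{11049} = - \frac{533415373}{2684907}$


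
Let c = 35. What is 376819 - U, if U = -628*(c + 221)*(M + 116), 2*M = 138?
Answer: 30118899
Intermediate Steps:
M = 69 (M = (½)*138 = 69)
U = -29742080 (U = -628*(35 + 221)*(69 + 116) = -160768*185 = -628*47360 = -29742080)
376819 - U = 376819 - 1*(-29742080) = 376819 + 29742080 = 30118899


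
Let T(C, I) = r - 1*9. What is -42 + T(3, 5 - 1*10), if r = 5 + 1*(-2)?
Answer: -48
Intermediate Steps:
r = 3 (r = 5 - 2 = 3)
T(C, I) = -6 (T(C, I) = 3 - 1*9 = 3 - 9 = -6)
-42 + T(3, 5 - 1*10) = -42 - 6 = -48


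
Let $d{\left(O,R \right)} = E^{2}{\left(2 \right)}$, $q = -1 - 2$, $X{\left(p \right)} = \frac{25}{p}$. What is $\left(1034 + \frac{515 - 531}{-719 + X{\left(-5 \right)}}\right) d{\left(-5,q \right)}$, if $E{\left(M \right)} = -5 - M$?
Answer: $\frac{9170742}{181} \approx 50667.0$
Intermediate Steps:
$q = -3$ ($q = -1 - 2 = -3$)
$d{\left(O,R \right)} = 49$ ($d{\left(O,R \right)} = \left(-5 - 2\right)^{2} = \left(-7\right)^{2} = 49$)
$\left(1034 + \frac{515 - 531}{-719 + X{\left(-5 \right)}}\right) d{\left(-5,q \right)} = \left(1034 + \frac{515 - 531}{-719 + \frac{25}{-5}}\right) 49 = \left(1034 - \frac{16}{-719 + 25 \left(- \frac{1}{5}\right)}\right) 49 = \left(1034 - \frac{16}{-719 - 5}\right) 49 = \left(1034 - \frac{16}{-724}\right) 49 = \left(1034 - - \frac{4}{181}\right) 49 = \left(1034 + \frac{4}{181}\right) 49 = \frac{187158}{181} \cdot 49 = \frac{9170742}{181}$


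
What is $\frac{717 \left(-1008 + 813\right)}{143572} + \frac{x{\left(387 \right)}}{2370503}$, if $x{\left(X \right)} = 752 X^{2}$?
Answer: $\frac{1218349964907}{26179835132} \approx 46.538$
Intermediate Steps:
$\frac{717 \left(-1008 + 813\right)}{143572} + \frac{x{\left(387 \right)}}{2370503} = \frac{717 \left(-1008 + 813\right)}{143572} + \frac{752 \cdot 387^{2}}{2370503} = 717 \left(-195\right) \frac{1}{143572} + 752 \cdot 149769 \cdot \frac{1}{2370503} = \left(-139815\right) \frac{1}{143572} + 112626288 \cdot \frac{1}{2370503} = - \frac{10755}{11044} + \frac{112626288}{2370503} = \frac{1218349964907}{26179835132}$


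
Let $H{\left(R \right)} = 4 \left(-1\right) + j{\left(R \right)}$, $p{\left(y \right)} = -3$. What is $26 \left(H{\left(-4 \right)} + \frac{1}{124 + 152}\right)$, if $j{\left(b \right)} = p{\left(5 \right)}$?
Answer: $- \frac{25103}{138} \approx -181.91$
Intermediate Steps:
$j{\left(b \right)} = -3$
$H{\left(R \right)} = -7$ ($H{\left(R \right)} = 4 \left(-1\right) - 3 = -4 - 3 = -7$)
$26 \left(H{\left(-4 \right)} + \frac{1}{124 + 152}\right) = 26 \left(-7 + \frac{1}{124 + 152}\right) = 26 \left(-7 + \frac{1}{276}\right) = 26 \left(- \frac{1931}{276}\right) = - \frac{25103}{138}$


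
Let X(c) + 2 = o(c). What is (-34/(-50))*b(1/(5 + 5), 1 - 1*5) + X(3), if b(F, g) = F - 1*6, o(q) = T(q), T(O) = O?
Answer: -753/250 ≈ -3.0120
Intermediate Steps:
o(q) = q
X(c) = -2 + c
b(F, g) = -6 + F (b(F, g) = F - 6 = -6 + F)
(-34/(-50))*b(1/(5 + 5), 1 - 1*5) + X(3) = (-34/(-50))*(-6 + 1/(5 + 5)) + (-2 + 3) = (-34*(-1/50))*(-6 + 1/10) + 1 = 17*(-6 + 1/10)/25 + 1 = (17/25)*(-59/10) + 1 = -1003/250 + 1 = -753/250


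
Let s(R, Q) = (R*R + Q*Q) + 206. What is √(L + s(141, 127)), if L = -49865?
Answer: I*√13649 ≈ 116.83*I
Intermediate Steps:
s(R, Q) = 206 + Q² + R² (s(R, Q) = (R² + Q²) + 206 = (Q² + R²) + 206 = 206 + Q² + R²)
√(L + s(141, 127)) = √(-49865 + (206 + 127² + 141²)) = √(-49865 + (206 + 16129 + 19881)) = √(-49865 + 36216) = √(-13649) = I*√13649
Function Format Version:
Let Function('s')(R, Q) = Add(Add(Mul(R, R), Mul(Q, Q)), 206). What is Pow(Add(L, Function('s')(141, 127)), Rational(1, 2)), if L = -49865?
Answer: Mul(I, Pow(13649, Rational(1, 2))) ≈ Mul(116.83, I)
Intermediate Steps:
Function('s')(R, Q) = Add(206, Pow(Q, 2), Pow(R, 2)) (Function('s')(R, Q) = Add(Add(Pow(R, 2), Pow(Q, 2)), 206) = Add(Add(Pow(Q, 2), Pow(R, 2)), 206) = Add(206, Pow(Q, 2), Pow(R, 2)))
Pow(Add(L, Function('s')(141, 127)), Rational(1, 2)) = Pow(Add(-49865, Add(206, Pow(127, 2), Pow(141, 2))), Rational(1, 2)) = Pow(Add(-49865, Add(206, 16129, 19881)), Rational(1, 2)) = Pow(Add(-49865, 36216), Rational(1, 2)) = Pow(-13649, Rational(1, 2)) = Mul(I, Pow(13649, Rational(1, 2)))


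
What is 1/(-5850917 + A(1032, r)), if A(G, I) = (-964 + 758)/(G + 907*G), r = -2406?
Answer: -468528/2741318440279 ≈ -1.7091e-7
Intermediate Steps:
A(G, I) = -103/(454*G) (A(G, I) = -206*1/(908*G) = -103/(454*G))
1/(-5850917 + A(1032, r)) = 1/(-5850917 - 103/454/1032) = 1/(-5850917 - 103/454*1/1032) = 1/(-5850917 - 103/468528) = 1/(-2741318440279/468528) = -468528/2741318440279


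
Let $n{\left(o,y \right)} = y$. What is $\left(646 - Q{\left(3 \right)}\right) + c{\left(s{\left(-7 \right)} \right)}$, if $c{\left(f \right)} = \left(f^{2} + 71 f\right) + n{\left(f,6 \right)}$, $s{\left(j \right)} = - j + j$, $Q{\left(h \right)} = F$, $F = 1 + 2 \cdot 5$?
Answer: $641$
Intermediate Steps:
$F = 11$ ($F = 1 + 10 = 11$)
$Q{\left(h \right)} = 11$
$s{\left(j \right)} = 0$
$c{\left(f \right)} = 6 + f^{2} + 71 f$ ($c{\left(f \right)} = \left(f^{2} + 71 f\right) + 6 = 6 + f^{2} + 71 f$)
$\left(646 - Q{\left(3 \right)}\right) + c{\left(s{\left(-7 \right)} \right)} = \left(646 - 11\right) + \left(6 + 0^{2} + 71 \cdot 0\right) = \left(646 - 11\right) + \left(6 + 0 + 0\right) = 635 + 6 = 641$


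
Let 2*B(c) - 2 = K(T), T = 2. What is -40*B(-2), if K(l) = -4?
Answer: 40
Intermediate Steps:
B(c) = -1 (B(c) = 1 + (½)*(-4) = 1 - 2 = -1)
-40*B(-2) = -40*(-1) = 40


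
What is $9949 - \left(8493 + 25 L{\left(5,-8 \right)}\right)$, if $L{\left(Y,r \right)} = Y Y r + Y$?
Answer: $6331$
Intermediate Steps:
$L{\left(Y,r \right)} = Y + r Y^{2}$ ($L{\left(Y,r \right)} = Y^{2} r + Y = r Y^{2} + Y = Y + r Y^{2}$)
$9949 - \left(8493 + 25 L{\left(5,-8 \right)}\right) = 9949 - \left(8493 + 25 \cdot 5 \left(1 + 5 \left(-8\right)\right)\right) = 9949 - \left(8493 + 25 \cdot 5 \left(1 - 40\right)\right) = 9949 - \left(8493 + 25 \cdot 5 \left(-39\right)\right) = 9949 - \left(8493 + 25 \left(-195\right)\right) = 9949 - \left(8493 - 4875\right) = 9949 - 3618 = 6331$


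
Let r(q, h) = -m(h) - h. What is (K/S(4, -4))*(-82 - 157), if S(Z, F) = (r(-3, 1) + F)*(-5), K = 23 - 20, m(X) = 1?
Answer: -239/10 ≈ -23.900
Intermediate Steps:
K = 3
r(q, h) = -1 - h (r(q, h) = -1*1 - h = -1 - h)
S(Z, F) = 10 - 5*F (S(Z, F) = ((-1 - 1*1) + F)*(-5) = ((-1 - 1) + F)*(-5) = (-2 + F)*(-5) = 10 - 5*F)
(K/S(4, -4))*(-82 - 157) = (3/(10 - 5*(-4)))*(-82 - 157) = (3/(10 + 20))*(-239) = (3/30)*(-239) = (3*(1/30))*(-239) = (1/10)*(-239) = -239/10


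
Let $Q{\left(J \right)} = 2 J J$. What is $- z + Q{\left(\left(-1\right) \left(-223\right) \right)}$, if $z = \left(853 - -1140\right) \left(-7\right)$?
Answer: $113409$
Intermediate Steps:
$Q{\left(J \right)} = 2 J^{2}$
$z = -13951$ ($z = \left(853 + 1140\right) \left(-7\right) = 1993 \left(-7\right) = -13951$)
$- z + Q{\left(\left(-1\right) \left(-223\right) \right)} = \left(-1\right) \left(-13951\right) + 2 \left(\left(-1\right) \left(-223\right)\right)^{2} = 13951 + 2 \cdot 223^{2} = 13951 + 2 \cdot 49729 = 13951 + 99458 = 113409$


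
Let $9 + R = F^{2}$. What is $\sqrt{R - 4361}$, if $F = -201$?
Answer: $\sqrt{36031} \approx 189.82$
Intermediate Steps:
$R = 40392$ ($R = -9 + \left(-201\right)^{2} = -9 + 40401 = 40392$)
$\sqrt{R - 4361} = \sqrt{40392 - 4361} = \sqrt{36031}$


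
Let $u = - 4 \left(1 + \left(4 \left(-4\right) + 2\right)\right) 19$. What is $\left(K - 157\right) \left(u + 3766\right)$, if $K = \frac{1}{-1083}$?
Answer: $- \frac{808332128}{1083} \approx -7.4638 \cdot 10^{5}$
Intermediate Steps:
$K = - \frac{1}{1083} \approx -0.00092336$
$u = 988$ ($u = - 4 \left(1 + \left(-16 + 2\right)\right) 19 = - 4 \left(1 - 14\right) 19 = \left(-4\right) \left(-13\right) 19 = 52 \cdot 19 = 988$)
$\left(K - 157\right) \left(u + 3766\right) = \left(- \frac{1}{1083} - 157\right) \left(988 + 3766\right) = \left(- \frac{170032}{1083}\right) 4754 = - \frac{808332128}{1083}$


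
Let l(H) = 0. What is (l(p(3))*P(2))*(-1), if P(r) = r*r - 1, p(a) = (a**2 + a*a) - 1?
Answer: 0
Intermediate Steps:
p(a) = -1 + 2*a**2 (p(a) = (a**2 + a**2) - 1 = 2*a**2 - 1 = -1 + 2*a**2)
P(r) = -1 + r**2 (P(r) = r**2 - 1 = -1 + r**2)
(l(p(3))*P(2))*(-1) = (0*(-1 + 2**2))*(-1) = (0*(-1 + 4))*(-1) = (0*3)*(-1) = 0*(-1) = 0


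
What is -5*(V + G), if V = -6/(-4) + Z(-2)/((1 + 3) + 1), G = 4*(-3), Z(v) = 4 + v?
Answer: 101/2 ≈ 50.500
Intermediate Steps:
G = -12
V = 19/10 (V = -6/(-4) + (4 - 2)/((1 + 3) + 1) = -6*(-¼) + 2/(4 + 1) = 3/2 + 2/5 = 3/2 + 2*(⅕) = 3/2 + ⅖ = 19/10 ≈ 1.9000)
-5*(V + G) = -5*(19/10 - 12) = -5*(-101/10) = 101/2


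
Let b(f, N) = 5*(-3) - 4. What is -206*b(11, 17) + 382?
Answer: 4296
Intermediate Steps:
b(f, N) = -19 (b(f, N) = -15 - 4 = -19)
-206*b(11, 17) + 382 = -206*(-19) + 382 = 3914 + 382 = 4296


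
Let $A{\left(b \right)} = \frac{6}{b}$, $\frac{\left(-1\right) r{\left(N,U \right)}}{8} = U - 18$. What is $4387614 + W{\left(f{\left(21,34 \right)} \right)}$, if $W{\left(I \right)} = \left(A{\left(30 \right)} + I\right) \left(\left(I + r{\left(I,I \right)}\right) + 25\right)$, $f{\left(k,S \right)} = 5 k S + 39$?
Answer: $- \frac{430908254}{5} \approx -8.6182 \cdot 10^{7}$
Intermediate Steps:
$r{\left(N,U \right)} = 144 - 8 U$ ($r{\left(N,U \right)} = - 8 \left(U - 18\right) = - 8 \left(-18 + U\right) = 144 - 8 U$)
$f{\left(k,S \right)} = 39 + 5 S k$ ($f{\left(k,S \right)} = 5 S k + 39 = 39 + 5 S k$)
$W{\left(I \right)} = \left(169 - 7 I\right) \left(\frac{1}{5} + I\right)$ ($W{\left(I \right)} = \left(\frac{6}{30} + I\right) \left(\left(I - \left(-144 + 8 I\right)\right) + 25\right) = \left(6 \cdot \frac{1}{30} + I\right) \left(\left(144 - 7 I\right) + 25\right) = \left(\frac{1}{5} + I\right) \left(169 - 7 I\right) = \left(169 - 7 I\right) \left(\frac{1}{5} + I\right)$)
$4387614 + W{\left(f{\left(21,34 \right)} \right)} = 4387614 + \left(\frac{169}{5} - 7 \left(39 + 5 \cdot 34 \cdot 21\right)^{2} + \frac{838 \left(39 + 5 \cdot 34 \cdot 21\right)}{5}\right) = 4387614 + \left(\frac{169}{5} - 7 \left(39 + 3570\right)^{2} + \frac{838 \left(39 + 3570\right)}{5}\right) = 4387614 + \left(\frac{169}{5} - 7 \cdot 3609^{2} + \frac{838}{5} \cdot 3609\right) = 4387614 + \left(\frac{169}{5} - 91174167 + \frac{3024342}{5}\right) = 4387614 - \frac{452846324}{5} = - \frac{430908254}{5}$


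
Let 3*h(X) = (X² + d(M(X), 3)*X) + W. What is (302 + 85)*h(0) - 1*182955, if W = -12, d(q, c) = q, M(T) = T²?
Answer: -184503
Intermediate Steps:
h(X) = -4 + X²/3 + X³/3 (h(X) = ((X² + X²*X) - 12)/3 = ((X² + X³) - 12)/3 = (-12 + X² + X³)/3 = -4 + X²/3 + X³/3)
(302 + 85)*h(0) - 1*182955 = (302 + 85)*(-4 + (⅓)*0² + (⅓)*0³) - 1*182955 = 387*(-4 + (⅓)*0 + (⅓)*0) - 182955 = 387*(-4 + 0 + 0) - 182955 = 387*(-4) - 182955 = -1548 - 182955 = -184503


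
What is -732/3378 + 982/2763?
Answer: 215780/1555569 ≈ 0.13871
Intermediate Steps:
-732/3378 + 982/2763 = -732*1/3378 + 982*(1/2763) = -122/563 + 982/2763 = 215780/1555569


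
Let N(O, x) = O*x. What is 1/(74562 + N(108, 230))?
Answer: 1/99402 ≈ 1.0060e-5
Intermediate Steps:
1/(74562 + N(108, 230)) = 1/(74562 + 108*230) = 1/(74562 + 24840) = 1/99402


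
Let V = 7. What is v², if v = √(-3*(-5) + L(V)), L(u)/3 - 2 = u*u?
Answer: 168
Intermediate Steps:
L(u) = 6 + 3*u² (L(u) = 6 + 3*(u*u) = 6 + 3*u²)
v = 2*√42 (v = √(-3*(-5) + (6 + 3*7²)) = √(15 + (6 + 3*49)) = √(15 + (6 + 147)) = √(15 + 153) = √168 = 2*√42 ≈ 12.961)
v² = (2*√42)² = 168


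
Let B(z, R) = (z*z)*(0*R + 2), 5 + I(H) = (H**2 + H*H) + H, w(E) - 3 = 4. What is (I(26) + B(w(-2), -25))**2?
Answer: 2163841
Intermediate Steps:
w(E) = 7 (w(E) = 3 + 4 = 7)
I(H) = -5 + H + 2*H**2 (I(H) = -5 + ((H**2 + H*H) + H) = -5 + ((H**2 + H**2) + H) = -5 + (2*H**2 + H) = -5 + (H + 2*H**2) = -5 + H + 2*H**2)
B(z, R) = 2*z**2 (B(z, R) = z**2*(0 + 2) = z**2*2 = 2*z**2)
(I(26) + B(w(-2), -25))**2 = ((-5 + 26 + 2*26**2) + 2*7**2)**2 = ((-5 + 26 + 2*676) + 2*49)**2 = ((-5 + 26 + 1352) + 98)**2 = (1373 + 98)**2 = 1471**2 = 2163841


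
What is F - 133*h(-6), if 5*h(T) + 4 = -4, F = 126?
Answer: 1694/5 ≈ 338.80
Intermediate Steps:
h(T) = -8/5 (h(T) = -4/5 + (1/5)*(-4) = -4/5 - 4/5 = -8/5)
F - 133*h(-6) = 126 - 133*(-8/5) = 126 + 1064/5 = 1694/5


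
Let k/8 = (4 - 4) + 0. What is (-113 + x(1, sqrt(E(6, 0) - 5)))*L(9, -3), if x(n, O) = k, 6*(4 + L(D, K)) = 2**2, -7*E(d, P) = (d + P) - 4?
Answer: 1130/3 ≈ 376.67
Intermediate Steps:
E(d, P) = 4/7 - P/7 - d/7 (E(d, P) = -((d + P) - 4)/7 = -((P + d) - 4)/7 = -(-4 + P + d)/7 = 4/7 - P/7 - d/7)
L(D, K) = -10/3 (L(D, K) = -4 + (1/6)*2**2 = -4 + (1/6)*4 = -4 + 2/3 = -10/3)
k = 0 (k = 8*((4 - 4) + 0) = 8*(0 + 0) = 8*0 = 0)
x(n, O) = 0
(-113 + x(1, sqrt(E(6, 0) - 5)))*L(9, -3) = (-113 + 0)*(-10/3) = -113*(-10/3) = 1130/3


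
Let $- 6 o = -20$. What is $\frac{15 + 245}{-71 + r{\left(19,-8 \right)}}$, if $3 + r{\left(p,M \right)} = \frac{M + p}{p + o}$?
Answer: $- \frac{3484}{985} \approx -3.5371$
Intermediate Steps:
$o = \frac{10}{3}$ ($o = \left(- \frac{1}{6}\right) \left(-20\right) = \frac{10}{3} \approx 3.3333$)
$r{\left(p,M \right)} = -3 + \frac{M + p}{\frac{10}{3} + p}$ ($r{\left(p,M \right)} = -3 + \frac{M + p}{p + \frac{10}{3}} = -3 + \frac{M + p}{\frac{10}{3} + p}$)
$\frac{15 + 245}{-71 + r{\left(19,-8 \right)}} = \frac{15 + 245}{-71 + \frac{3 \left(-10 - 8 - 38\right)}{10 + 3 \cdot 19}} = \frac{260}{-71 + \frac{3 \left(-10 - 8 - 38\right)}{10 + 57}} = \frac{260}{-71 + 3 \cdot \frac{1}{67} \left(-56\right)} = \frac{260}{-71 - \frac{168}{67}} = \frac{260}{- \frac{4925}{67}} = 260 \left(- \frac{67}{4925}\right) = - \frac{3484}{985}$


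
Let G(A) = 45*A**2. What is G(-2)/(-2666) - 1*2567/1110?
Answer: -3521711/1479630 ≈ -2.3801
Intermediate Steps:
G(-2)/(-2666) - 1*2567/1110 = (45*(-2)**2)/(-2666) - 1*2567/1110 = (45*4)*(-1/2666) - 2567*1/1110 = 180*(-1/2666) - 2567/1110 = -90/1333 - 2567/1110 = -3521711/1479630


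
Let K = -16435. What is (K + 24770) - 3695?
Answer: 4640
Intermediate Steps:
(K + 24770) - 3695 = (-16435 + 24770) - 3695 = 8335 - 3695 = 4640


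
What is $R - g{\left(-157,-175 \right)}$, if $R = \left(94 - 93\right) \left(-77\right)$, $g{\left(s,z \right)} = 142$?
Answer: $-219$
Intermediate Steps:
$R = -77$ ($R = 1 \left(-77\right) = -77$)
$R - g{\left(-157,-175 \right)} = -77 - 142 = -219$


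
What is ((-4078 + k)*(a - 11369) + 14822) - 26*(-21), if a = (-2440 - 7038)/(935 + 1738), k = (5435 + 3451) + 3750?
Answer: -23646543646/243 ≈ -9.7311e+7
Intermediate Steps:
k = 12636 (k = 8886 + 3750 = 12636)
a = -9478/2673 ≈ -3.5458
((-4078 + k)*(a - 11369) + 14822) - 26*(-21) = ((-4078 + 12636)*(-9478/2673 - 11369) + 14822) - 26*(-21) = (8558*(-30398815/2673) + 14822) + 546 = (-23650278070/243 + 14822) + 546 = -23646676324/243 + 546 = -23646543646/243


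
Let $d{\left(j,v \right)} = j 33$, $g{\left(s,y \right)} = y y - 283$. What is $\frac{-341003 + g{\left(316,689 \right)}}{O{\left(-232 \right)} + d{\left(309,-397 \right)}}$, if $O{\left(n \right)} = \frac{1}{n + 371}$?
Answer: $\frac{18547465}{1417384} \approx 13.086$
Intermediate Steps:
$g{\left(s,y \right)} = -283 + y^{2}$ ($g{\left(s,y \right)} = y^{2} - 283 = -283 + y^{2}$)
$O{\left(n \right)} = \frac{1}{371 + n}$
$d{\left(j,v \right)} = 33 j$
$\frac{-341003 + g{\left(316,689 \right)}}{O{\left(-232 \right)} + d{\left(309,-397 \right)}} = \frac{-341003 - \left(283 - 689^{2}\right)}{\frac{1}{371 - 232} + 33 \cdot 309} = \frac{-341003 + \left(-283 + 474721\right)}{\frac{1}{139} + 10197} = \frac{-341003 + 474438}{\frac{1}{139} + 10197} = \frac{133435}{\frac{1417384}{139}} = 133435 \cdot \frac{139}{1417384} = \frac{18547465}{1417384}$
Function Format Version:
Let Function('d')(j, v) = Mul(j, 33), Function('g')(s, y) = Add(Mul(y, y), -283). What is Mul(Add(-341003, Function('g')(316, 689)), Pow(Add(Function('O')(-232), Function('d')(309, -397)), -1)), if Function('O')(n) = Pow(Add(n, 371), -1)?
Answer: Rational(18547465, 1417384) ≈ 13.086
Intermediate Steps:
Function('g')(s, y) = Add(-283, Pow(y, 2)) (Function('g')(s, y) = Add(Pow(y, 2), -283) = Add(-283, Pow(y, 2)))
Function('O')(n) = Pow(Add(371, n), -1)
Function('d')(j, v) = Mul(33, j)
Mul(Add(-341003, Function('g')(316, 689)), Pow(Add(Function('O')(-232), Function('d')(309, -397)), -1)) = Mul(Add(-341003, Add(-283, Pow(689, 2))), Pow(Add(Pow(Add(371, -232), -1), Mul(33, 309)), -1)) = Mul(Add(-341003, Add(-283, 474721)), Pow(Add(Pow(139, -1), 10197), -1)) = Mul(Add(-341003, 474438), Pow(Add(Rational(1, 139), 10197), -1)) = Mul(133435, Pow(Rational(1417384, 139), -1)) = Mul(133435, Rational(139, 1417384)) = Rational(18547465, 1417384)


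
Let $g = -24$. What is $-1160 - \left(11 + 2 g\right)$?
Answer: $-1123$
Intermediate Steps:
$-1160 - \left(11 + 2 g\right) = -1160 - -37 = -1160 + \left(48 - 11\right) = -1160 + 37 = -1123$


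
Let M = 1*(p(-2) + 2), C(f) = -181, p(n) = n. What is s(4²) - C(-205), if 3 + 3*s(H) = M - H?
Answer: 524/3 ≈ 174.67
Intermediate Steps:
M = 0 (M = 1*(-2 + 2) = 1*0 = 0)
s(H) = -1 - H/3 (s(H) = -1 + (0 - H)/3 = -1 + (-H)/3 = -1 - H/3)
s(4²) - C(-205) = (-1 - ⅓*4²) - 1*(-181) = (-1 - ⅓*16) + 181 = (-1 - 16/3) + 181 = -19/3 + 181 = 524/3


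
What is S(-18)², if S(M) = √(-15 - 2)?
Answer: -17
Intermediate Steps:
S(M) = I*√17 (S(M) = √(-17) = I*√17)
S(-18)² = (I*√17)² = -17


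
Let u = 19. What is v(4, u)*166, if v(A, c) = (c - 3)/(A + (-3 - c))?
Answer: -1328/9 ≈ -147.56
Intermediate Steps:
v(A, c) = (-3 + c)/(-3 + A - c)
v(4, u)*166 = ((3 - 1*19)/(3 + 19 - 1*4))*166 = ((3 - 19)/(3 + 19 - 4))*166 = (-16/18)*166 = ((1/18)*(-16))*166 = -8/9*166 = -1328/9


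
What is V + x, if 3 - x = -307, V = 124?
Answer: 434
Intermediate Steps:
x = 310 (x = 3 - 1*(-307) = 3 + 307 = 310)
V + x = 124 + 310 = 434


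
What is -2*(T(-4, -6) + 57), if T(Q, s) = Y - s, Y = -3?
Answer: -120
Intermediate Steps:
T(Q, s) = -3 - s
-2*(T(-4, -6) + 57) = -2*((-3 - 1*(-6)) + 57) = -2*((-3 + 6) + 57) = -2*(3 + 57) = -2*60 = -120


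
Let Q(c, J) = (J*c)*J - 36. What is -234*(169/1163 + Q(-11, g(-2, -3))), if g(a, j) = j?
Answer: 36699624/1163 ≈ 31556.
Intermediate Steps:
Q(c, J) = -36 + c*J**2 (Q(c, J) = c*J**2 - 36 = -36 + c*J**2)
-234*(169/1163 + Q(-11, g(-2, -3))) = -234*(169/1163 + (-36 - 11*(-3)**2)) = -234*(169*(1/1163) + (-36 - 11*9)) = -234*(169/1163 + (-36 - 99)) = -234*(169/1163 - 135) = -234*(-156836/1163) = 36699624/1163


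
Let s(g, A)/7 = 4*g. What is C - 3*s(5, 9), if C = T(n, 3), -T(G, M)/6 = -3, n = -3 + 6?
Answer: -402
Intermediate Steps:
n = 3
T(G, M) = 18 (T(G, M) = -6*(-3) = 18)
s(g, A) = 28*g (s(g, A) = 7*(4*g) = 28*g)
C = 18
C - 3*s(5, 9) = 18 - 84*5 = 18 - 3*140 = 18 - 420 = -402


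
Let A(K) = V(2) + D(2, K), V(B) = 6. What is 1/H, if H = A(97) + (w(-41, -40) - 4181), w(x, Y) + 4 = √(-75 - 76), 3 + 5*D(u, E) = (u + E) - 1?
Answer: -4160/17305751 - I*√151/17305751 ≈ -0.00024038 - 7.1007e-7*I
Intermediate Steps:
D(u, E) = -⅘ + E/5 + u/5 (D(u, E) = -⅗ + ((u + E) - 1)/5 = -⅗ + ((E + u) - 1)/5 = -⅗ + (-1 + E + u)/5 = -⅗ + (-⅕ + E/5 + u/5) = -⅘ + E/5 + u/5)
w(x, Y) = -4 + I*√151 (w(x, Y) = -4 + √(-75 - 76) = -4 + √(-151) = -4 + I*√151)
A(K) = 28/5 + K/5 (A(K) = 6 + (-⅘ + K/5 + (⅕)*2) = 6 + (-⅘ + K/5 + ⅖) = 6 + (-⅖ + K/5) = 28/5 + K/5)
H = -4160 + I*√151 (H = (28/5 + (⅕)*97) + ((-4 + I*√151) - 4181) = (28/5 + 97/5) + (-4185 + I*√151) = 25 + (-4185 + I*√151) = -4160 + I*√151 ≈ -4160.0 + 12.288*I)
1/H = 1/(-4160 + I*√151)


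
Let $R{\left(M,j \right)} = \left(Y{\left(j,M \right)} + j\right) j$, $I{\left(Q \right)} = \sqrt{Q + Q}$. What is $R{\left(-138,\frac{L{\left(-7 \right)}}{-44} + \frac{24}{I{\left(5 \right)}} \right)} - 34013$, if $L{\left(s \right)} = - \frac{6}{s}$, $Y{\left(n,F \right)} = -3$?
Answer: $- \frac{4026424357}{118580} - \frac{2808 \sqrt{10}}{385} \approx -33978.0$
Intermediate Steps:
$I{\left(Q \right)} = \sqrt{2} \sqrt{Q}$ ($I{\left(Q \right)} = \sqrt{2 Q} = \sqrt{2} \sqrt{Q}$)
$R{\left(M,j \right)} = j \left(-3 + j\right)$ ($R{\left(M,j \right)} = \left(-3 + j\right) j = j \left(-3 + j\right)$)
$R{\left(-138,\frac{L{\left(-7 \right)}}{-44} + \frac{24}{I{\left(5 \right)}} \right)} - 34013 = \left(\frac{\left(-6\right) \frac{1}{-7}}{-44} + \frac{24}{\sqrt{2} \sqrt{5}}\right) \left(-3 + \left(\frac{\left(-6\right) \frac{1}{-7}}{-44} + \frac{24}{\sqrt{2} \sqrt{5}}\right)\right) - 34013 = \left(\left(-6\right) \left(- \frac{1}{7}\right) \left(- \frac{1}{44}\right) + \frac{24}{\sqrt{10}}\right) \left(-3 + \left(\left(-6\right) \left(- \frac{1}{7}\right) \left(- \frac{1}{44}\right) + \frac{24}{\sqrt{10}}\right)\right) - 34013 = \left(\frac{6}{7} \left(- \frac{1}{44}\right) + 24 \frac{\sqrt{10}}{10}\right) \left(-3 + \left(\frac{6}{7} \left(- \frac{1}{44}\right) + 24 \frac{\sqrt{10}}{10}\right)\right) - 34013 = \left(- \frac{3}{154} + \frac{12 \sqrt{10}}{5}\right) \left(-3 - \left(\frac{3}{154} - \frac{12 \sqrt{10}}{5}\right)\right) - 34013 = \left(- \frac{3}{154} + \frac{12 \sqrt{10}}{5}\right) \left(- \frac{465}{154} + \frac{12 \sqrt{10}}{5}\right) - 34013 = \left(- \frac{465}{154} + \frac{12 \sqrt{10}}{5}\right) \left(- \frac{3}{154} + \frac{12 \sqrt{10}}{5}\right) - 34013 = -34013 + \left(- \frac{465}{154} + \frac{12 \sqrt{10}}{5}\right) \left(- \frac{3}{154} + \frac{12 \sqrt{10}}{5}\right)$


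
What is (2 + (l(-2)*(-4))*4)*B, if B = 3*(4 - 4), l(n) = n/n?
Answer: 0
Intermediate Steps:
l(n) = 1
B = 0 (B = 3*0 = 0)
(2 + (l(-2)*(-4))*4)*B = (2 + (1*(-4))*4)*0 = (2 - 4*4)*0 = (2 - 16)*0 = -14*0 = 0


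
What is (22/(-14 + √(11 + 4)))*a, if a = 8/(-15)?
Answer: 2464/2715 + 176*√15/2715 ≈ 1.1586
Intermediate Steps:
a = -8/15 (a = 8*(-1/15) = -8/15 ≈ -0.53333)
(22/(-14 + √(11 + 4)))*a = (22/(-14 + √(11 + 4)))*(-8/15) = (22/(-14 + √15))*(-8/15) = -176/(15*(-14 + √15))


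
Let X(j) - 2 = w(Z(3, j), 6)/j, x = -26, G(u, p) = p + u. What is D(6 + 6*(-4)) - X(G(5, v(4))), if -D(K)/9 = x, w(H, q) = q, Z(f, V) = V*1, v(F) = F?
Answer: 694/3 ≈ 231.33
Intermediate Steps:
Z(f, V) = V
X(j) = 2 + 6/j
D(K) = 234 (D(K) = -9*(-26) = 234)
D(6 + 6*(-4)) - X(G(5, v(4))) = 234 - (2 + 6/(4 + 5)) = 234 - (2 + 6/9) = 234 - (2 + 6*(1/9)) = 234 - (2 + 2/3) = 234 - 1*8/3 = 234 - 8/3 = 694/3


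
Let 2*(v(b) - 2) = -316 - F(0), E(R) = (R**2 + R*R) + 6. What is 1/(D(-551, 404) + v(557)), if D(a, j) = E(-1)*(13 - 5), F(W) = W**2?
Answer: -1/92 ≈ -0.010870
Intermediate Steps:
E(R) = 6 + 2*R**2 (E(R) = (R**2 + R**2) + 6 = 2*R**2 + 6 = 6 + 2*R**2)
v(b) = -156 (v(b) = 2 + (-316 - 1*0**2)/2 = 2 + (-316 - 1*0)/2 = 2 + (-316 + 0)/2 = 2 + (1/2)*(-316) = 2 - 158 = -156)
D(a, j) = 64 (D(a, j) = (6 + 2*(-1)**2)*(13 - 5) = (6 + 2*1)*8 = (6 + 2)*8 = 8*8 = 64)
1/(D(-551, 404) + v(557)) = 1/(64 - 156) = 1/(-92) = -1/92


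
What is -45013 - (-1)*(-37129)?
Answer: -82142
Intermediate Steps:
-45013 - (-1)*(-37129) = -45013 - 1*37129 = -45013 - 37129 = -82142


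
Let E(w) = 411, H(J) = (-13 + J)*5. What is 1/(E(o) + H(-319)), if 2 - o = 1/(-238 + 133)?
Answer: -1/1249 ≈ -0.00080064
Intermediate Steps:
H(J) = -65 + 5*J
o = 211/105 (o = 2 - 1/(-238 + 133) = 2 - 1/(-105) = 2 - 1*(-1/105) = 2 + 1/105 = 211/105 ≈ 2.0095)
1/(E(o) + H(-319)) = 1/(411 + (-65 + 5*(-319))) = 1/(411 + (-65 - 1595)) = 1/(411 - 1660) = 1/(-1249) = -1/1249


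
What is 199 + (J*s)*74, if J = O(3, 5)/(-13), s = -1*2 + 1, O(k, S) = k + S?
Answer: 3179/13 ≈ 244.54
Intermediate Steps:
O(k, S) = S + k
s = -1 (s = -2 + 1 = -1)
J = -8/13 (J = (5 + 3)/(-13) = 8*(-1/13) = -8/13 ≈ -0.61539)
199 + (J*s)*74 = 199 - 8/13*(-1)*74 = 199 + (8/13)*74 = 199 + 592/13 = 3179/13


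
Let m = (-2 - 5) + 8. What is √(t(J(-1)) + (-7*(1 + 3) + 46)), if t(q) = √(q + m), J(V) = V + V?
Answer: √(18 + I) ≈ 4.2443 + 0.1178*I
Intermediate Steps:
m = 1 (m = -7 + 8 = 1)
J(V) = 2*V
t(q) = √(1 + q) (t(q) = √(q + 1) = √(1 + q))
√(t(J(-1)) + (-7*(1 + 3) + 46)) = √(√(1 + 2*(-1)) + (-7*(1 + 3) + 46)) = √(√(1 - 2) + (-7*4 + 46)) = √(√(-1) + (-28 + 46)) = √(I + 18) = √(18 + I)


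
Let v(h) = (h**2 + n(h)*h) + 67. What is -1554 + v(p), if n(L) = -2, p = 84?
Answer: 5401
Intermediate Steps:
v(h) = 67 + h**2 - 2*h (v(h) = (h**2 - 2*h) + 67 = 67 + h**2 - 2*h)
-1554 + v(p) = -1554 + (67 + 84**2 - 2*84) = -1554 + (67 + 7056 - 168) = -1554 + 6955 = 5401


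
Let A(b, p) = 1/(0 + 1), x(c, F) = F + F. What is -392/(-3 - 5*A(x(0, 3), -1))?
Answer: 49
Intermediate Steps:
x(c, F) = 2*F
A(b, p) = 1 (A(b, p) = 1/1 = 1)
-392/(-3 - 5*A(x(0, 3), -1)) = -392/(-3 - 5*1) = -392/(-3 - 5) = -392/(-8) = -392*(-1/8) = 49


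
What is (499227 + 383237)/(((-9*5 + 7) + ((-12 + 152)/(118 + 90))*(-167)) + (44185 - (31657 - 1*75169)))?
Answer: 45888128/4552423 ≈ 10.080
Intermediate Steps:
(499227 + 383237)/(((-9*5 + 7) + ((-12 + 152)/(118 + 90))*(-167)) + (44185 - (31657 - 1*75169))) = 882464/(((-45 + 7) + (140/208)*(-167)) + (44185 - (31657 - 75169))) = 882464/((-38 + (140*(1/208))*(-167)) + (44185 - 1*(-43512))) = 882464/((-38 + (35/52)*(-167)) + (44185 + 43512)) = 882464/((-38 - 5845/52) + 87697) = 882464/(-7821/52 + 87697) = 882464/(4552423/52) = 882464*(52/4552423) = 45888128/4552423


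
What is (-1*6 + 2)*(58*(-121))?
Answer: 28072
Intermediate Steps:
(-1*6 + 2)*(58*(-121)) = (-6 + 2)*(-7018) = -4*(-7018) = 28072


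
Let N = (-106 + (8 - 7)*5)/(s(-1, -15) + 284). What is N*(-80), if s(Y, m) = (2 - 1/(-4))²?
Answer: 25856/925 ≈ 27.952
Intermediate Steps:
s(Y, m) = 81/16 (s(Y, m) = (2 - 1*(-¼))² = (2 + ¼)² = (9/4)² = 81/16)
N = -1616/4625 (N = (-106 + (8 - 7)*5)/(81/16 + 284) = (-106 + 1*5)/(4625/16) = (-106 + 5)*(16/4625) = -101*16/4625 = -1616/4625 ≈ -0.34941)
N*(-80) = -1616/4625*(-80) = 25856/925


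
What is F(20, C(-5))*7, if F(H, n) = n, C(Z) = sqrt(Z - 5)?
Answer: 7*I*sqrt(10) ≈ 22.136*I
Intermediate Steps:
C(Z) = sqrt(-5 + Z)
F(20, C(-5))*7 = sqrt(-5 - 5)*7 = sqrt(-10)*7 = (I*sqrt(10))*7 = 7*I*sqrt(10)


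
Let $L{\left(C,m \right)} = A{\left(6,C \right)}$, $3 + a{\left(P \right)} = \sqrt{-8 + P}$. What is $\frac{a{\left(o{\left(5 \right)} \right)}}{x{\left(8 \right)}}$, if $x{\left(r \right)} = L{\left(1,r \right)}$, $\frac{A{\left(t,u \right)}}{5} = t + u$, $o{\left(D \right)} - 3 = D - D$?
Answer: $- \frac{3}{35} + \frac{i \sqrt{5}}{35} \approx -0.085714 + 0.063888 i$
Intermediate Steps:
$o{\left(D \right)} = 3$ ($o{\left(D \right)} = 3 + \left(D - D\right) = 3 + 0 = 3$)
$a{\left(P \right)} = -3 + \sqrt{-8 + P}$
$A{\left(t,u \right)} = 5 t + 5 u$ ($A{\left(t,u \right)} = 5 \left(t + u\right) = 5 t + 5 u$)
$L{\left(C,m \right)} = 30 + 5 C$ ($L{\left(C,m \right)} = 5 \cdot 6 + 5 C = 30 + 5 C$)
$x{\left(r \right)} = 35$ ($x{\left(r \right)} = 30 + 5 \cdot 1 = 30 + 5 = 35$)
$\frac{a{\left(o{\left(5 \right)} \right)}}{x{\left(8 \right)}} = \frac{-3 + \sqrt{-8 + 3}}{35} = \left(-3 + \sqrt{-5}\right) \frac{1}{35} = \left(-3 + i \sqrt{5}\right) \frac{1}{35} = - \frac{3}{35} + \frac{i \sqrt{5}}{35}$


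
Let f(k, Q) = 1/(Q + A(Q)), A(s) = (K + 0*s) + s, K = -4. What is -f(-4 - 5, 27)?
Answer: -1/50 ≈ -0.020000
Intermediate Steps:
A(s) = -4 + s (A(s) = (-4 + 0*s) + s = (-4 + 0) + s = -4 + s)
f(k, Q) = 1/(-4 + 2*Q) (f(k, Q) = 1/(Q + (-4 + Q)) = 1/(-4 + 2*Q))
-f(-4 - 5, 27) = -1/(2*(-2 + 27)) = -1/(2*25) = -1*1/50 = -1/50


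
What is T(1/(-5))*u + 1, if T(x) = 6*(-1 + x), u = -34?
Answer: 1229/5 ≈ 245.80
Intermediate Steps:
T(x) = -6 + 6*x
T(1/(-5))*u + 1 = (-6 + 6*(1/(-5)))*(-34) + 1 = (-6 + 6*(1*(-⅕)))*(-34) + 1 = (-6 + 6*(-⅕))*(-34) + 1 = (-6 - 6/5)*(-34) + 1 = -36/5*(-34) + 1 = 1224/5 + 1 = 1229/5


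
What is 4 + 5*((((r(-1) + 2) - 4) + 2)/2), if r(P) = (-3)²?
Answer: 53/2 ≈ 26.500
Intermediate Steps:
r(P) = 9
4 + 5*((((r(-1) + 2) - 4) + 2)/2) = 4 + 5*((((9 + 2) - 4) + 2)/2) = 4 + 5*(((11 - 4) + 2)*(½)) = 4 + 5*((7 + 2)*(½)) = 4 + 5*(9*(½)) = 4 + 5*(9/2) = 4 + 45/2 = 53/2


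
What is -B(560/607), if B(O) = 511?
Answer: -511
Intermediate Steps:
-B(560/607) = -1*511 = -511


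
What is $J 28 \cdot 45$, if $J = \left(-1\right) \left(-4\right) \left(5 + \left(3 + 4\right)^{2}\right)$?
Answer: $272160$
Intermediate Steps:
$J = 216$ ($J = 4 \left(5 + 7^{2}\right) = 4 \left(5 + 49\right) = 4 \cdot 54 = 216$)
$J 28 \cdot 45 = 216 \cdot 28 \cdot 45 = 6048 \cdot 45 = 272160$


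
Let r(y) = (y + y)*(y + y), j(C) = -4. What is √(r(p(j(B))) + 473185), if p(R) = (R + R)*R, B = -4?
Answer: √477281 ≈ 690.86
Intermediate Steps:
p(R) = 2*R² (p(R) = (2*R)*R = 2*R²)
r(y) = 4*y² (r(y) = (2*y)*(2*y) = 4*y²)
√(r(p(j(B))) + 473185) = √(4*(2*(-4)²)² + 473185) = √(4*(2*16)² + 473185) = √(4*32² + 473185) = √(4*1024 + 473185) = √(4096 + 473185) = √477281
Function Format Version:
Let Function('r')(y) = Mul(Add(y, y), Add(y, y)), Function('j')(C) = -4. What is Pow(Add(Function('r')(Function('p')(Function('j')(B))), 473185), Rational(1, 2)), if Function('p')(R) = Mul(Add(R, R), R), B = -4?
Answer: Pow(477281, Rational(1, 2)) ≈ 690.86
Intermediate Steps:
Function('p')(R) = Mul(2, Pow(R, 2)) (Function('p')(R) = Mul(Mul(2, R), R) = Mul(2, Pow(R, 2)))
Function('r')(y) = Mul(4, Pow(y, 2)) (Function('r')(y) = Mul(Mul(2, y), Mul(2, y)) = Mul(4, Pow(y, 2)))
Pow(Add(Function('r')(Function('p')(Function('j')(B))), 473185), Rational(1, 2)) = Pow(Add(Mul(4, Pow(Mul(2, Pow(-4, 2)), 2)), 473185), Rational(1, 2)) = Pow(Add(Mul(4, Pow(Mul(2, 16), 2)), 473185), Rational(1, 2)) = Pow(Add(Mul(4, Pow(32, 2)), 473185), Rational(1, 2)) = Pow(Add(Mul(4, 1024), 473185), Rational(1, 2)) = Pow(Add(4096, 473185), Rational(1, 2)) = Pow(477281, Rational(1, 2))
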